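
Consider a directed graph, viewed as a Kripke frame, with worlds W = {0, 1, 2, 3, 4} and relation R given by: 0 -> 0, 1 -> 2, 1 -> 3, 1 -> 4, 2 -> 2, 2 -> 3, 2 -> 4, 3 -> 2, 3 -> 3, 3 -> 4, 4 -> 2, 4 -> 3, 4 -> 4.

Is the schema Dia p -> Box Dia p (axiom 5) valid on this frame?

The schema 5 characterises exactly the Euclidean frames.
Euclidean: yes — any two successors of a common world are R-related.

Yes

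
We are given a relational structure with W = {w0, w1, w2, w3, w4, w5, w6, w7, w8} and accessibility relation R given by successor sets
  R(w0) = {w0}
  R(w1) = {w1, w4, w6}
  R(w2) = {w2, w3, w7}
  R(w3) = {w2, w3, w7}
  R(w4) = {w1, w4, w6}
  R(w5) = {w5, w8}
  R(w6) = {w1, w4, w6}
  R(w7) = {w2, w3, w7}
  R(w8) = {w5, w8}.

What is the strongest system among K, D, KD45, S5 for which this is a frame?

Serial (axiom D): yes — every world has a successor (e.g. w0 R w0).
Euclidean (axiom 5): yes — any two successors of a common world are R-related.
Transitive (axiom 4): yes — every two-step R-path is closed by a direct edge.
Reflexive (axiom T): yes — every world is R-related to itself.
So F validates K, D, KD45, S5. The strongest is S5.

S5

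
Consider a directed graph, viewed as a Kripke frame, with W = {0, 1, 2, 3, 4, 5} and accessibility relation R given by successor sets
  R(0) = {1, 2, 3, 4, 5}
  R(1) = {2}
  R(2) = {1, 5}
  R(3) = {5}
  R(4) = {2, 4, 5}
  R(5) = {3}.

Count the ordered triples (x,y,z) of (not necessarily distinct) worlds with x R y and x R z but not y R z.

Enumerating: (0,1,1), (0,1,3), (0,1,4), (0,1,5), (0,2,2), (0,2,3), (0,2,4), (0,3,1), (0,3,2), (0,3,3), (0,3,4), (0,4,1), … and 17 more.
Total: 29.

29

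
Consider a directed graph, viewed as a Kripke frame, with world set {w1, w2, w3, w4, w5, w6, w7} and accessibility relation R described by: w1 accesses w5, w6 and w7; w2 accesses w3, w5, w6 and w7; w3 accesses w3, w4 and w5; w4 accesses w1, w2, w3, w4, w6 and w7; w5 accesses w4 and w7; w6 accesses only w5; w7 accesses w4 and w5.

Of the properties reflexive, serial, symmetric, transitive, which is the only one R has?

serial

Reflexive: no — w1 is not related to itself.
Serial: yes — every world has a successor (e.g. w1 R w5).
Symmetric: no — w1 R w5 but not w5 R w1.
Transitive: no — w1 R w5 and w5 R w4, but not w1 R w4.
Only serial holds.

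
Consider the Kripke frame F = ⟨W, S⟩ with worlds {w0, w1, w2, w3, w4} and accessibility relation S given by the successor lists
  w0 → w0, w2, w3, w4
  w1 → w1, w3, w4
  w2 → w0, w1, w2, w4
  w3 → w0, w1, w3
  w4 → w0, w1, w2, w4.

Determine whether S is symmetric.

No

Symmetric: no — w2 S w1 but not w1 S w2.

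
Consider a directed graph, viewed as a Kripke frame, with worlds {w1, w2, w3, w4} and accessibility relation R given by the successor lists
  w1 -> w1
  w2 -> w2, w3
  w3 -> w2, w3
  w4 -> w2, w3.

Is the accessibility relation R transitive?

Yes

Transitive: yes — every two-step R-path is closed by a direct edge.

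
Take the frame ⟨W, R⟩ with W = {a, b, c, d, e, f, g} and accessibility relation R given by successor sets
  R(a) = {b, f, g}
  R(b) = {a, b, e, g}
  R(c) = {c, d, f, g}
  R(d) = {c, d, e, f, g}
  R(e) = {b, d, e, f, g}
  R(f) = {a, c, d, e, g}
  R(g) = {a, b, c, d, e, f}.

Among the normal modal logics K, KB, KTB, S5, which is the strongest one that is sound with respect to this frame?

Symmetric (axiom B): yes — every pair in R has its reverse in R.
Reflexive (axiom T): no — a is not related to itself.
Euclidean (axiom 5): no — a R b and a R f, but not b R f.
So F validates K, KB; KTB would additionally require R to be reflexive. The strongest is KB.

KB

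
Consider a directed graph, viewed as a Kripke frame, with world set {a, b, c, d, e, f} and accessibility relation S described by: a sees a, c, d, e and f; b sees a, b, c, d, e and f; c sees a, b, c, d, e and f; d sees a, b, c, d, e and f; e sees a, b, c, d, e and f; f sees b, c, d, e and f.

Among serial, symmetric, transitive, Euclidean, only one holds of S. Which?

serial

Serial: yes — every world has a successor (e.g. a S a).
Symmetric: no — a S f but not f S a.
Transitive: no — a S c and c S b, but not a S b.
Euclidean: no — b S f and b S a, but not f S a.
Only serial holds.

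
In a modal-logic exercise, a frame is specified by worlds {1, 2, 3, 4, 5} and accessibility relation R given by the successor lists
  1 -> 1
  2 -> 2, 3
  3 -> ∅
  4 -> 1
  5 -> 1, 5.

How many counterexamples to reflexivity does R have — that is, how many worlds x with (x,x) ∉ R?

2

Enumerating: 3, 4.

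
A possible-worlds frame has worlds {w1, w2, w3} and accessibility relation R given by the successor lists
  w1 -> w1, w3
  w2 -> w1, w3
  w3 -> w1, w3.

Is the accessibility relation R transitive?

Transitive: yes — every two-step R-path is closed by a direct edge.

Yes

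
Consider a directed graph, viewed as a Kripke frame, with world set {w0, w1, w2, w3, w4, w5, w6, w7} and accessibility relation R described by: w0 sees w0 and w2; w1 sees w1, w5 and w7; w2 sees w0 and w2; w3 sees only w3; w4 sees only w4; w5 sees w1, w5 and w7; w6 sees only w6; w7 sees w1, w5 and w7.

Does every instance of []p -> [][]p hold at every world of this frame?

Yes

By correspondence theory, 4 is valid on a frame iff R is transitive.
Transitive: yes — every two-step R-path is closed by a direct edge.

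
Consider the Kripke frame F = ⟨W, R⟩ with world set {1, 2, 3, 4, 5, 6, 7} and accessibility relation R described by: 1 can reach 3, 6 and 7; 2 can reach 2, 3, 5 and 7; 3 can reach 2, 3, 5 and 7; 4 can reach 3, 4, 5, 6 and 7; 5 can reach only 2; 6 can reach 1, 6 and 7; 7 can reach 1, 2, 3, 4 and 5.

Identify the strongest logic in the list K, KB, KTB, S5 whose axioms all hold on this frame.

Symmetric (axiom B): no — 1 R 3 but not 3 R 1.
Reflexive (axiom T): no — 1 is not related to itself.
Euclidean (axiom 5): no — 1 R 3 and 1 R 6, but not 3 R 6.
So F validates K; KB would additionally require R to be symmetric. The strongest is K.

K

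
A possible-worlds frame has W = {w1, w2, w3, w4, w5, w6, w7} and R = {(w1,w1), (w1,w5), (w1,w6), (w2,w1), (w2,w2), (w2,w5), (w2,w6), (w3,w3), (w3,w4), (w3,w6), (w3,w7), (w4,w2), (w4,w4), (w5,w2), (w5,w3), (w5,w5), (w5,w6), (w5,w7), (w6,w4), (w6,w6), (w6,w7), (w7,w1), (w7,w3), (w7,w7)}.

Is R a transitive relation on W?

No

Transitive: no — w1 R w5 and w5 R w2, but not w1 R w2.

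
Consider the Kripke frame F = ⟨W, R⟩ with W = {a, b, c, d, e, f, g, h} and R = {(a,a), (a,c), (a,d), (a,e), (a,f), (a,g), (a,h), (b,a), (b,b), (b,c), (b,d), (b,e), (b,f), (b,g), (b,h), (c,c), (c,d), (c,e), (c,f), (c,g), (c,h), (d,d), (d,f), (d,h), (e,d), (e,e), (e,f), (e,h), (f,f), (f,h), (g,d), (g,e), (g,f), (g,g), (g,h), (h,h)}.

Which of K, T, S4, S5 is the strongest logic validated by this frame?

S4

Reflexive (axiom T): yes — every world is R-related to itself.
Transitive (axiom 4): yes — every two-step R-path is closed by a direct edge.
Euclidean (axiom 5): no — a R d and a R c, but not d R c.
So F validates K, T, S4; S5 would additionally require R to be Euclidean. The strongest is S4.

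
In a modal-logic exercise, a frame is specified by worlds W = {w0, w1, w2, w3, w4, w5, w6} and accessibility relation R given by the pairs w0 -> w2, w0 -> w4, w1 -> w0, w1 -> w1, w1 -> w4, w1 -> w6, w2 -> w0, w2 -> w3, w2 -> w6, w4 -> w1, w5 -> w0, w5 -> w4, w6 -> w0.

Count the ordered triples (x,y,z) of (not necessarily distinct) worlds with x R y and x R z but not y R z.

25

Enumerating: (w0,w2,w2), (w0,w2,w4), (w0,w4,w2), (w0,w4,w4), (w1,w0,w0), (w1,w0,w1), (w1,w0,w6), (w1,w4,w0), (w1,w4,w4), (w1,w4,w6), (w1,w6,w1), (w1,w6,w4), … and 13 more.
Total: 25.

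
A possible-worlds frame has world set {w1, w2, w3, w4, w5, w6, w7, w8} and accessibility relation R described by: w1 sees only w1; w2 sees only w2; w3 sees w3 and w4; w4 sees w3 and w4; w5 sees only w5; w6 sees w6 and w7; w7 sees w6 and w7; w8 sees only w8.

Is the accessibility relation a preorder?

Reflexive: yes — every world is R-related to itself.
Transitive: yes — every two-step R-path is closed by a direct edge.
So R is a preorder.

Yes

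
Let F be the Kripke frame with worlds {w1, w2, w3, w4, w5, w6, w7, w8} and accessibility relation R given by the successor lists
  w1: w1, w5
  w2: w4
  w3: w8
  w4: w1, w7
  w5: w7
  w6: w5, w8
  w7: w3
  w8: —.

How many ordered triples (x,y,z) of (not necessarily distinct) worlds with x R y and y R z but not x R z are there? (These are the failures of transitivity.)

Enumerating: (w1,w5,w7), (w2,w4,w1), (w2,w4,w7), (w4,w1,w5), (w4,w7,w3), (w5,w7,w3), (w6,w5,w7), (w7,w3,w8).

8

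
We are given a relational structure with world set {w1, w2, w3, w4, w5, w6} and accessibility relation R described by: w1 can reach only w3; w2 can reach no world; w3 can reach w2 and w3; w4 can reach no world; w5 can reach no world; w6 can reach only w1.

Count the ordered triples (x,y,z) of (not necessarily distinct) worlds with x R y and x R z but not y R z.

Enumerating: (w3,w2,w2), (w3,w2,w3), (w6,w1,w1).

3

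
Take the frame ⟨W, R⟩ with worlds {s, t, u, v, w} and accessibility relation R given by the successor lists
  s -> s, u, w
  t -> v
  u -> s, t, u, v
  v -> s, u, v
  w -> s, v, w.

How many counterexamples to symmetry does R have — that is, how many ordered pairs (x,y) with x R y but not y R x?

Enumerating: (t,v), (u,t), (v,s), (w,v).

4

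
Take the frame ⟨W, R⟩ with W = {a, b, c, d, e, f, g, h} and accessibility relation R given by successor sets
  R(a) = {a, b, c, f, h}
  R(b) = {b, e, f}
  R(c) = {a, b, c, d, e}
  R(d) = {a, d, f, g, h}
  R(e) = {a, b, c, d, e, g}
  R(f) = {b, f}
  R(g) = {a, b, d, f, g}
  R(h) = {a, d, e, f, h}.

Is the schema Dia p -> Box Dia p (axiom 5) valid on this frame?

No

By correspondence theory, 5 is valid on a frame iff R is Euclidean.
Euclidean: no — a R b and a R c, but not b R c.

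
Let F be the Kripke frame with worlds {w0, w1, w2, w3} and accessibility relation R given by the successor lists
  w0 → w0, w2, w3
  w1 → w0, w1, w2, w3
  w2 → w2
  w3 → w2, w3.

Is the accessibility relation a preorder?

Yes

Reflexive: yes — every world is R-related to itself.
Transitive: yes — every two-step R-path is closed by a direct edge.
So R is a preorder.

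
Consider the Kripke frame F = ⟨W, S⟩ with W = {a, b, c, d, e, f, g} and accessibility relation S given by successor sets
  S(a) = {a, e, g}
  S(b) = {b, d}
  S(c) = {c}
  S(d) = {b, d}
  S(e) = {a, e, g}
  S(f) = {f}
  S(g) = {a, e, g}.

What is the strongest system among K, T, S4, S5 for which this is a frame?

Reflexive (axiom T): yes — every world is S-related to itself.
Transitive (axiom 4): yes — every two-step S-path is closed by a direct edge.
Euclidean (axiom 5): yes — any two successors of a common world are S-related.
So F validates K, T, S4, S5. The strongest is S5.

S5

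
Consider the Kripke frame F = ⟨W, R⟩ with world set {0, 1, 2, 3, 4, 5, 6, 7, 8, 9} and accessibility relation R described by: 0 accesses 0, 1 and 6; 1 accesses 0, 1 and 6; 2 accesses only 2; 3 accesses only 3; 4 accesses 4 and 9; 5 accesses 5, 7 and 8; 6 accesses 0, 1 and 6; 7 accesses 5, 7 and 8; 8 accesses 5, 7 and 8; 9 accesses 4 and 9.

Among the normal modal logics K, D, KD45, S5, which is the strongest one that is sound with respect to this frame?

S5

Serial (axiom D): yes — every world has a successor (e.g. 0 R 0).
Euclidean (axiom 5): yes — any two successors of a common world are R-related.
Transitive (axiom 4): yes — every two-step R-path is closed by a direct edge.
Reflexive (axiom T): yes — every world is R-related to itself.
So F validates K, D, KD45, S5. The strongest is S5.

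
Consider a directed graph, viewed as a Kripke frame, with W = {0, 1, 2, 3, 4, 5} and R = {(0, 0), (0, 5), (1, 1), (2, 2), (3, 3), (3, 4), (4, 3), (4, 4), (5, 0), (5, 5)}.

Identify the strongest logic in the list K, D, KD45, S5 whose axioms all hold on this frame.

S5

Serial (axiom D): yes — every world has a successor (e.g. 0 R 0).
Euclidean (axiom 5): yes — any two successors of a common world are R-related.
Transitive (axiom 4): yes — every two-step R-path is closed by a direct edge.
Reflexive (axiom T): yes — every world is R-related to itself.
So F validates K, D, KD45, S5. The strongest is S5.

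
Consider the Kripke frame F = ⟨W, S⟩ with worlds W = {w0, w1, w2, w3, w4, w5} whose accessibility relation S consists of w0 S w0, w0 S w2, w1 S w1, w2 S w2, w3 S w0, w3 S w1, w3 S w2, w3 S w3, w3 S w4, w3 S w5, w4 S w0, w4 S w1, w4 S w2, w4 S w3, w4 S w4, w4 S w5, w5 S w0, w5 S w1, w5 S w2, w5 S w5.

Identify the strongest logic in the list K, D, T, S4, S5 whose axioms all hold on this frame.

S4

Serial (axiom D): yes — every world has a successor (e.g. w0 S w0).
Reflexive (axiom T): yes — every world is S-related to itself.
Transitive (axiom 4): yes — every two-step S-path is closed by a direct edge.
Euclidean (axiom 5): no — w3 S w0 and w3 S w1, but not w0 S w1.
So F validates K, D, T, S4; S5 would additionally require S to be Euclidean. The strongest is S4.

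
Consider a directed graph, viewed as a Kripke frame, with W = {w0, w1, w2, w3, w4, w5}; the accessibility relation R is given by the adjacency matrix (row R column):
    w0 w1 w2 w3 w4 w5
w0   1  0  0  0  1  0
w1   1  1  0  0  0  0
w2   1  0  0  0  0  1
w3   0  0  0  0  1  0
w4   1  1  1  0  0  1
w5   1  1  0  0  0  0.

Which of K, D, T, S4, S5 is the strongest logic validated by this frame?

D

Serial (axiom D): yes — every world has a successor (e.g. w0 R w0).
Reflexive (axiom T): no — w2 is not related to itself.
Transitive (axiom 4): no — w0 R w4 and w4 R w1, but not w0 R w1.
Euclidean (axiom 5): no — w2 R w0 and w2 R w5, but not w0 R w5.
So F validates K, D; T would additionally require R to be reflexive. The strongest is D.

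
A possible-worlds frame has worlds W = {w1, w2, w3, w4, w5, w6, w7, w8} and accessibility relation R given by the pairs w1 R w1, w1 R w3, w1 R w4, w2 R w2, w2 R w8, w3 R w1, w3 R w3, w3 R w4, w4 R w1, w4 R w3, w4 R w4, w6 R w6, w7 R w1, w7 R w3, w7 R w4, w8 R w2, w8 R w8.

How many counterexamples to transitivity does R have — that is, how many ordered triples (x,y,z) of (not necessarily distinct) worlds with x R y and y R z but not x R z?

R is transitive; there are no such tuples.

0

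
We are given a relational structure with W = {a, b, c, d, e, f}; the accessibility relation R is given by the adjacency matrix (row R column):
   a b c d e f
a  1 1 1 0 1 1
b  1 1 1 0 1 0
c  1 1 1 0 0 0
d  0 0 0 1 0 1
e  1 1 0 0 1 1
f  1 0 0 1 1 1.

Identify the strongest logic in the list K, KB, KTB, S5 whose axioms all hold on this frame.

KTB

Symmetric (axiom B): yes — every pair in R has its reverse in R.
Reflexive (axiom T): yes — every world is R-related to itself.
Euclidean (axiom 5): no — a R b and a R f, but not b R f.
So F validates K, KB, KTB; S5 would additionally require R to be Euclidean. The strongest is KTB.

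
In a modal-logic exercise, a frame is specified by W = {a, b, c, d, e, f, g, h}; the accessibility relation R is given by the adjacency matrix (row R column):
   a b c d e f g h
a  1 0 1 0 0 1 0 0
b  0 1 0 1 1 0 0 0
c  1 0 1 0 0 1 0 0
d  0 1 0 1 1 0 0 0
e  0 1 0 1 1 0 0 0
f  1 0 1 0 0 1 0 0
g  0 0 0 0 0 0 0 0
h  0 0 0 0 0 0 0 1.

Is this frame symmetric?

Symmetric: yes — every pair in R has its reverse in R.

Yes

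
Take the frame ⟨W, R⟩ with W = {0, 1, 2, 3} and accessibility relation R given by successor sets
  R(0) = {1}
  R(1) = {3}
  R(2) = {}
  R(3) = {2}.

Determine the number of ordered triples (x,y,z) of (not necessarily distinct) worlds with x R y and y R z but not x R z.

2

Enumerating: (0,1,3), (1,3,2).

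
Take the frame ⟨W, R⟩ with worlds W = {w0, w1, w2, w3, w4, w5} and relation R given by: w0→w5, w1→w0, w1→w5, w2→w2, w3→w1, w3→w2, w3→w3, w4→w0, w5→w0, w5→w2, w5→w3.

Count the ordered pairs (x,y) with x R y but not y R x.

7

Enumerating: (w1,w0), (w1,w5), (w3,w1), (w3,w2), (w4,w0), (w5,w2), (w5,w3).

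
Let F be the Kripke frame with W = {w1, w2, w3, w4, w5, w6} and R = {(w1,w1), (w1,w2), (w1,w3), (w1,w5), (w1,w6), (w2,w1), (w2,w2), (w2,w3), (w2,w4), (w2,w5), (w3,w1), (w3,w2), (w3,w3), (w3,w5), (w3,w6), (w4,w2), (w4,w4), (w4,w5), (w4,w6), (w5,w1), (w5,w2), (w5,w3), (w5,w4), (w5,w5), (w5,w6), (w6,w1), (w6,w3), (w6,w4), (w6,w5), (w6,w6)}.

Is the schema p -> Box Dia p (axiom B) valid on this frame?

By correspondence theory, B is valid on a frame iff R is symmetric.
Symmetric: yes — every pair in R has its reverse in R.

Yes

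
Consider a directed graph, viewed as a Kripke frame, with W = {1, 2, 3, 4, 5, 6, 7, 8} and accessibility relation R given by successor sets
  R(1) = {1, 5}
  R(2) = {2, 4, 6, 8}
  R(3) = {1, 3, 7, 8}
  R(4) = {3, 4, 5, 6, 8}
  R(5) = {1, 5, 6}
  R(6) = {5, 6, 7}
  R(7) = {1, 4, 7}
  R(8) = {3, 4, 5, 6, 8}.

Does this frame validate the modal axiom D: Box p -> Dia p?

The schema D characterises exactly the serial frames.
Serial: yes — every world has a successor (e.g. 1 R 1).

Yes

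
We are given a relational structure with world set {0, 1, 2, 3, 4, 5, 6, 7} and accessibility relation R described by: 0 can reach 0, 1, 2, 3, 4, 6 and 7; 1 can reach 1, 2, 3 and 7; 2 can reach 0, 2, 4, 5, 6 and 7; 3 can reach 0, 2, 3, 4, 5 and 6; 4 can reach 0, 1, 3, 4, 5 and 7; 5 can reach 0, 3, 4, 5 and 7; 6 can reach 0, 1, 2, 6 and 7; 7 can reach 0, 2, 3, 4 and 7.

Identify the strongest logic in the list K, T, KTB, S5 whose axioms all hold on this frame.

Reflexive (axiom T): yes — every world is R-related to itself.
Symmetric (axiom B): no — 0 R 1 but not 1 R 0.
Euclidean (axiom 5): no — 0 R 1 and 0 R 4, but not 1 R 4.
So F validates K, T; KTB would additionally require R to be symmetric. The strongest is T.

T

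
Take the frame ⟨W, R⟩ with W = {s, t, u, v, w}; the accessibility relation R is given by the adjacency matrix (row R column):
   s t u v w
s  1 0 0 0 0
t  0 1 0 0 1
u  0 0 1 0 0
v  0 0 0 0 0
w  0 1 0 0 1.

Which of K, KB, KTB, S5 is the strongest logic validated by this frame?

KB

Symmetric (axiom B): yes — every pair in R has its reverse in R.
Reflexive (axiom T): no — v is not related to itself.
Euclidean (axiom 5): yes — any two successors of a common world are R-related.
So F validates K, KB; KTB would additionally require R to be reflexive. The strongest is KB.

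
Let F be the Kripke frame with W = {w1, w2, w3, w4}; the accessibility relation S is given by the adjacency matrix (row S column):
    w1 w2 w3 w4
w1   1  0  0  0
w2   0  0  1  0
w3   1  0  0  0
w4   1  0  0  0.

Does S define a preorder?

No

Reflexive: no — w2 is not related to itself.
Transitive: no — w2 S w3 and w3 S w1, but not w2 S w1.
So S is not a preorder.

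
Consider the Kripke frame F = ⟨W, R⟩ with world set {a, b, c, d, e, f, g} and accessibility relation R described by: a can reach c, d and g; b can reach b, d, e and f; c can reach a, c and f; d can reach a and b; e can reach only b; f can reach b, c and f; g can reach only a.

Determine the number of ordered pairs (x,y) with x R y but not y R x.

R is symmetric; there are no such tuples.

0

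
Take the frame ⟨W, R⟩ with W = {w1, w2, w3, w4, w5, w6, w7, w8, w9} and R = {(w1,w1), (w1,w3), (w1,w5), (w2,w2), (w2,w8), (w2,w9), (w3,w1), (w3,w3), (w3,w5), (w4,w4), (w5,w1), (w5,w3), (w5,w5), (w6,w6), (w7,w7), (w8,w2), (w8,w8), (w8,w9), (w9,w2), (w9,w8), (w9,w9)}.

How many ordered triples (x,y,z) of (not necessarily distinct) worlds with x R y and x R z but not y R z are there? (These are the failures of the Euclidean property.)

0

R is Euclidean; there are no such tuples.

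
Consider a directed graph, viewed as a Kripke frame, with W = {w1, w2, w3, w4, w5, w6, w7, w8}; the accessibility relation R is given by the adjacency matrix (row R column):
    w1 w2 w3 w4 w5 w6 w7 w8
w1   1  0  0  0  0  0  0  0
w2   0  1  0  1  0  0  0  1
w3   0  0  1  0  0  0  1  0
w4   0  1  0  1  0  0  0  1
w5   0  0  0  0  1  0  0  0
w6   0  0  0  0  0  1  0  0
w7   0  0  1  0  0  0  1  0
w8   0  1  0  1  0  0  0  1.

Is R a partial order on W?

Reflexive: yes — every world is R-related to itself.
Transitive: yes — every two-step R-path is closed by a direct edge.
Antisymmetric: no — w2 R w4 and w4 R w2 with w2 ≠ w4.
So R is not a partial order.

No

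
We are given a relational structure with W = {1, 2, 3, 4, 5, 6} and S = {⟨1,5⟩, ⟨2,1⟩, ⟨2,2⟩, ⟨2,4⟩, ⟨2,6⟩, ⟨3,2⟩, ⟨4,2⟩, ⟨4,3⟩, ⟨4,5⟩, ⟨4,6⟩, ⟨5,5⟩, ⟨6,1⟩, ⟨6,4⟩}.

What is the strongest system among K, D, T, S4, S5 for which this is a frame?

D

Serial (axiom D): yes — every world has a successor (e.g. 1 S 5).
Reflexive (axiom T): no — 1 is not related to itself.
Transitive (axiom 4): no — 2 S 1 and 1 S 5, but not 2 S 5.
Euclidean (axiom 5): no — 2 S 1 and 2 S 4, but not 1 S 4.
So F validates K, D; T would additionally require S to be reflexive. The strongest is D.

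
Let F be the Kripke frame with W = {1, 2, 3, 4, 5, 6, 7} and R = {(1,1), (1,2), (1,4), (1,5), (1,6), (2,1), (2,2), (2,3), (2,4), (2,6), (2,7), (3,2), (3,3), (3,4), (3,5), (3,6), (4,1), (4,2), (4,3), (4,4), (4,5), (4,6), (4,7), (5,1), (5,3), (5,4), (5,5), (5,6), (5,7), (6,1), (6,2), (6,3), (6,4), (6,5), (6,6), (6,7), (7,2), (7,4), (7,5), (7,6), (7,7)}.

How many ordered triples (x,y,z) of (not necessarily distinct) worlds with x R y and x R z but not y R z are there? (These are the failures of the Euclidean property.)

34

Enumerating: (1,2,5), (1,5,2), (2,1,3), (2,1,7), (2,3,1), (2,3,7), (2,7,1), (2,7,3), (3,2,5), (3,5,2), (4,1,3), (4,1,7), … and 22 more.
Total: 34.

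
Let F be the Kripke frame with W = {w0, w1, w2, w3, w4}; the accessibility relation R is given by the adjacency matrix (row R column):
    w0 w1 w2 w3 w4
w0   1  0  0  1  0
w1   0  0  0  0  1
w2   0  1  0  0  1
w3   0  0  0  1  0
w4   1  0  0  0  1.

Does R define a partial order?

No

Reflexive: no — w1 is not related to itself.
Transitive: no — w1 R w4 and w4 R w0, but not w1 R w0.
Antisymmetric: yes — no distinct pair is related both ways.
So R is not a partial order.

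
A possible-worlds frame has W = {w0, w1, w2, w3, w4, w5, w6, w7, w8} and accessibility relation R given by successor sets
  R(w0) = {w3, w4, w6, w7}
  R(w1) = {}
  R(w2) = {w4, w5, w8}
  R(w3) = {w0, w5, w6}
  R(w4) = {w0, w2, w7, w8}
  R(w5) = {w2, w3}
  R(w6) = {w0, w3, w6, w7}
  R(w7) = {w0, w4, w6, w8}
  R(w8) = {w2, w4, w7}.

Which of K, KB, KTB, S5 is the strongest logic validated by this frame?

Symmetric (axiom B): yes — every pair in R has its reverse in R.
Reflexive (axiom T): no — w0 is not related to itself.
Euclidean (axiom 5): no — w0 R w3 and w0 R w4, but not w3 R w4.
So F validates K, KB; KTB would additionally require R to be reflexive. The strongest is KB.

KB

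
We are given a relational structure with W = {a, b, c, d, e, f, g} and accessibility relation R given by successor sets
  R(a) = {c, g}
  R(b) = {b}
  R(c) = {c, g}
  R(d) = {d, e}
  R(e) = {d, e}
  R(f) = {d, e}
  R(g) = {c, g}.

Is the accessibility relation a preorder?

Reflexive: no — a is not related to itself.
Transitive: yes — every two-step R-path is closed by a direct edge.
So R is not a preorder.

No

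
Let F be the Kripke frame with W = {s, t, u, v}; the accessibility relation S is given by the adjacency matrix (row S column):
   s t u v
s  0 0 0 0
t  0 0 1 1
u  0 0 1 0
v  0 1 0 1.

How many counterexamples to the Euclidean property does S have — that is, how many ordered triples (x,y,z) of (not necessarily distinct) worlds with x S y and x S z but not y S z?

Enumerating: (t,u,v), (t,v,u), (v,t,t).

3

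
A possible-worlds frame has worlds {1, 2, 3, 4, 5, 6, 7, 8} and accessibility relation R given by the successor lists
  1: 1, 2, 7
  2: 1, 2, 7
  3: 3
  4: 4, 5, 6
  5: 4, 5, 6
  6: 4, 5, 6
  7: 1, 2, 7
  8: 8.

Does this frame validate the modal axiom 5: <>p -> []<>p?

By correspondence theory, 5 is valid on a frame iff R is Euclidean.
Euclidean: yes — any two successors of a common world are R-related.

Yes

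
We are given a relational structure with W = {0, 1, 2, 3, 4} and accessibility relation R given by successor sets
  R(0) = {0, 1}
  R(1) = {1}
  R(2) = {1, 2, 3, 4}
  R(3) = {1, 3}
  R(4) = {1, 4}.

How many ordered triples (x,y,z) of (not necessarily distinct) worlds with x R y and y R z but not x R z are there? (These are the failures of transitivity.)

R is transitive; there are no such tuples.

0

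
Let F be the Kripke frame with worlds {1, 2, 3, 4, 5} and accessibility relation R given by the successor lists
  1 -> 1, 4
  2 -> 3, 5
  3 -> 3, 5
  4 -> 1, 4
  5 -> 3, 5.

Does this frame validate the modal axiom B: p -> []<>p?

No

Axiom B corresponds to the accessibility relation being symmetric.
Symmetric: no — 2 R 3 but not 3 R 2.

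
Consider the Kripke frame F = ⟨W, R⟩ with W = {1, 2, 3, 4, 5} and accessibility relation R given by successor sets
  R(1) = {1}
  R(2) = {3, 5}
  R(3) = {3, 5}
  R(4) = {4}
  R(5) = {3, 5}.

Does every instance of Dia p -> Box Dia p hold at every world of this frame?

Yes

By correspondence theory, 5 is valid on a frame iff R is Euclidean.
Euclidean: yes — any two successors of a common world are R-related.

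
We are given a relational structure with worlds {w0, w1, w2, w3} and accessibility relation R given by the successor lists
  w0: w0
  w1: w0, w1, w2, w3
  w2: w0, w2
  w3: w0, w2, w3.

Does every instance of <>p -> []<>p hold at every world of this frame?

Axiom 5 corresponds to the accessibility relation being Euclidean.
Euclidean: no — w1 R w0 and w1 R w2, but not w0 R w2.

No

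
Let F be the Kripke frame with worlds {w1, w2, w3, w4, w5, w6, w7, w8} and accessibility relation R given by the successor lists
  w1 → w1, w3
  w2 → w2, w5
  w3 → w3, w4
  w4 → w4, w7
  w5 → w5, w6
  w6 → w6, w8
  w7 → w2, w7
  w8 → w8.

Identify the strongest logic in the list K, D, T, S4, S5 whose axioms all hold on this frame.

T

Serial (axiom D): yes — every world has a successor (e.g. w1 R w1).
Reflexive (axiom T): yes — every world is R-related to itself.
Transitive (axiom 4): no — w1 R w3 and w3 R w4, but not w1 R w4.
Euclidean (axiom 5): no — w1 R w3 and w1 R w1, but not w3 R w1.
So F validates K, D, T; S4 would additionally require R to be transitive. The strongest is T.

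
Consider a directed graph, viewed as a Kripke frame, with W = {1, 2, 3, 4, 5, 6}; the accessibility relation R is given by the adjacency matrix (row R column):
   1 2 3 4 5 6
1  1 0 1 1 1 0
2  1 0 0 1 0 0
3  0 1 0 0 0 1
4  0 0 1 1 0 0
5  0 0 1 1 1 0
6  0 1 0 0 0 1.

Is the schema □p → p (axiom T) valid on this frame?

The schema T characterises exactly the reflexive frames.
Reflexive: no — 2 is not related to itself.

No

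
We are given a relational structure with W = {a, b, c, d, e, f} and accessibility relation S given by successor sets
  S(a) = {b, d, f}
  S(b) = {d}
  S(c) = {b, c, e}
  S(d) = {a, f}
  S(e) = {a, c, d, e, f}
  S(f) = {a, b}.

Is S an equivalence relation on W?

No

Reflexive: no — a is not related to itself.
Symmetric: no — a S b but not b S a.
Transitive: no — b S d and d S a, but not b S a.
So S is not an equivalence relation.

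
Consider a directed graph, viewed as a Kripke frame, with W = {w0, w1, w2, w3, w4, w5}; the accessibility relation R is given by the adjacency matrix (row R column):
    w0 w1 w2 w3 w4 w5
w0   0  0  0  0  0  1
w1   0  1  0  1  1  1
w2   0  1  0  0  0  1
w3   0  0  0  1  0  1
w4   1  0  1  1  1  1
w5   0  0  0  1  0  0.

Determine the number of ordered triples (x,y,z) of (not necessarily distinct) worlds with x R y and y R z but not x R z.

8

Enumerating: (w0,w5,w3), (w1,w4,w0), (w1,w4,w2), (w2,w1,w3), (w2,w1,w4), (w2,w5,w3), (w4,w2,w1), (w5,w3,w5).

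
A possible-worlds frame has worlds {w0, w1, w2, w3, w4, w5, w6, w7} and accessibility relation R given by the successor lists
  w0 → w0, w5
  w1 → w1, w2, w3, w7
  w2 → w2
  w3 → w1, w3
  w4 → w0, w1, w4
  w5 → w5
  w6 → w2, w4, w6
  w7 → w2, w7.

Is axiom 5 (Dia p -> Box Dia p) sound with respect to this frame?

No

The schema 5 characterises exactly the Euclidean frames.
Euclidean: no — w1 R w2 and w1 R w3, but not w2 R w3.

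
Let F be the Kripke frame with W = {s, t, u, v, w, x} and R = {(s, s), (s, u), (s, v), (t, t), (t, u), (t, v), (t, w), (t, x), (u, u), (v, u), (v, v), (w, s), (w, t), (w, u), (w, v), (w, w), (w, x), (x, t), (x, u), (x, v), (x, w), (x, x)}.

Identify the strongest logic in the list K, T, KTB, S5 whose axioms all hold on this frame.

Reflexive (axiom T): yes — every world is R-related to itself.
Symmetric (axiom B): no — s R u but not u R s.
Euclidean (axiom 5): no — s R u and s R v, but not u R v.
So F validates K, T; KTB would additionally require R to be symmetric. The strongest is T.

T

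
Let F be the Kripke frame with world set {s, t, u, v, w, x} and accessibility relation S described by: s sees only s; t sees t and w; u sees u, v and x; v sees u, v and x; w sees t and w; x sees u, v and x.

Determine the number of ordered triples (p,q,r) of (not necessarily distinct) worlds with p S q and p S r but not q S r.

0

S is Euclidean; there are no such tuples.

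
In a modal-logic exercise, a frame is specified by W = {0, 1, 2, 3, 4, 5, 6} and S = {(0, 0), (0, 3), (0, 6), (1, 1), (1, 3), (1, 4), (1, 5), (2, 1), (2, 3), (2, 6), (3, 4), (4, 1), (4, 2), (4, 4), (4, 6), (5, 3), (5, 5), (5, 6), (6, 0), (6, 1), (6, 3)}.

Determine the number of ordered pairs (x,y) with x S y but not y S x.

13

Enumerating: (0,3), (1,3), (1,5), (2,1), (2,3), (2,6), (3,4), (4,2), (4,6), (5,3), (5,6), (6,1), (6,3).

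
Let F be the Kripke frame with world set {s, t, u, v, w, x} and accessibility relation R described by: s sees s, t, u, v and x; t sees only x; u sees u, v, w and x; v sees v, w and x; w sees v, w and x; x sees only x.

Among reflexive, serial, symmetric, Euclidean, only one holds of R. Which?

serial

Reflexive: no — t is not related to itself.
Serial: yes — every world has a successor (e.g. s R s).
Symmetric: no — s R t but not t R s.
Euclidean: no — s R t and s R u, but not t R u.
Only serial holds.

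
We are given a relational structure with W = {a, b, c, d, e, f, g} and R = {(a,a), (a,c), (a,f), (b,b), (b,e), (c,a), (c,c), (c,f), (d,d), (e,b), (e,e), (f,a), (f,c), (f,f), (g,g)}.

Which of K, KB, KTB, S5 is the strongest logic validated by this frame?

S5

Symmetric (axiom B): yes — every pair in R has its reverse in R.
Reflexive (axiom T): yes — every world is R-related to itself.
Euclidean (axiom 5): yes — any two successors of a common world are R-related.
So F validates K, KB, KTB, S5. The strongest is S5.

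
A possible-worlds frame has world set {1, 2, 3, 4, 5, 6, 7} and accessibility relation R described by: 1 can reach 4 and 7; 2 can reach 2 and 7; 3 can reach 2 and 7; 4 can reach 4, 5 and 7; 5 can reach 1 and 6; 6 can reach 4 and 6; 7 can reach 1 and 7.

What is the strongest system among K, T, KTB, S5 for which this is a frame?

Reflexive (axiom T): no — 1 is not related to itself.
Symmetric (axiom B): no — 1 R 4 but not 4 R 1.
Euclidean (axiom 5): no — 1 R 7 and 1 R 4, but not 7 R 4.
So F validates K; T would additionally require R to be reflexive. The strongest is K.

K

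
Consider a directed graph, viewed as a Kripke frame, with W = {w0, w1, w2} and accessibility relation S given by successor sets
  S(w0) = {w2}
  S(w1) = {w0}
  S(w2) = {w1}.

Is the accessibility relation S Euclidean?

Euclidean: no — w0 S w2 and w0 S w2, but not w2 S w2.

No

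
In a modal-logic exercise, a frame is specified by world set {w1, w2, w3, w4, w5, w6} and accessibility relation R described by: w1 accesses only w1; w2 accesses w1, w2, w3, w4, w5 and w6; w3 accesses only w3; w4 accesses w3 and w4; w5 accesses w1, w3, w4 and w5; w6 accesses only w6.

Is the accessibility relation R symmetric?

No

Symmetric: no — w2 R w1 but not w1 R w2.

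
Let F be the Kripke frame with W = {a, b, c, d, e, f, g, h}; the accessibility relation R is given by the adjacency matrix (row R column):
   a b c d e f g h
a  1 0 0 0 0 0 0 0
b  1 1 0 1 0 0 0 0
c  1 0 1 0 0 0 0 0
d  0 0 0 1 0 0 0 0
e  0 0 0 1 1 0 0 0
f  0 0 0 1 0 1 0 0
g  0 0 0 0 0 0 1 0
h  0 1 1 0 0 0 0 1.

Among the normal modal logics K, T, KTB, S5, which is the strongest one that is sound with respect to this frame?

Reflexive (axiom T): yes — every world is R-related to itself.
Symmetric (axiom B): no — b R a but not a R b.
Euclidean (axiom 5): no — b R a and b R d, but not a R d.
So F validates K, T; KTB would additionally require R to be symmetric. The strongest is T.

T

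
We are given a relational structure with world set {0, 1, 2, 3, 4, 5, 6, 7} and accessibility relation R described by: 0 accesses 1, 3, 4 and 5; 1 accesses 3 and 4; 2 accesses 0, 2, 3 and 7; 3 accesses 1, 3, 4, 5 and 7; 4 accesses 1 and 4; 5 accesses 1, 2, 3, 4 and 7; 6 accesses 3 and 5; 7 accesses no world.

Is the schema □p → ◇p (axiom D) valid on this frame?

By correspondence theory, D is valid on a frame iff R is serial.
Serial: no — 7 has no R-successor.

No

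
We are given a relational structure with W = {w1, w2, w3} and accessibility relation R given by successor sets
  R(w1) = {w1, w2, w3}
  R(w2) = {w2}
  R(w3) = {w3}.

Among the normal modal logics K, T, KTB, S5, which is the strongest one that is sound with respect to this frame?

T

Reflexive (axiom T): yes — every world is R-related to itself.
Symmetric (axiom B): no — w1 R w2 but not w2 R w1.
Euclidean (axiom 5): no — w1 R w2 and w1 R w3, but not w2 R w3.
So F validates K, T; KTB would additionally require R to be symmetric. The strongest is T.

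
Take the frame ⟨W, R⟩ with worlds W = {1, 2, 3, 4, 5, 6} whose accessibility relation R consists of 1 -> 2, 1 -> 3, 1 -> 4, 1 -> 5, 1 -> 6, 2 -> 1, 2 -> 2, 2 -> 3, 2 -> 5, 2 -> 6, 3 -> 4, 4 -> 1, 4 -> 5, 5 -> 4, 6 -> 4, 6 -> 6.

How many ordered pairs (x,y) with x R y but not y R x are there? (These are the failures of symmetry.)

8

Enumerating: (1,3), (1,5), (1,6), (2,3), (2,5), (2,6), (3,4), (6,4).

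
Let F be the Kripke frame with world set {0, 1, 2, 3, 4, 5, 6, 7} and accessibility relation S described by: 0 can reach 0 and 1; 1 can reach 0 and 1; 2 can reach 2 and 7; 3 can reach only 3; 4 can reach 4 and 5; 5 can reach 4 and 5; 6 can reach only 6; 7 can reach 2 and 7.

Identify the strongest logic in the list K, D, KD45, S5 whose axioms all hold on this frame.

Serial (axiom D): yes — every world has a successor (e.g. 0 S 0).
Euclidean (axiom 5): yes — any two successors of a common world are S-related.
Transitive (axiom 4): yes — every two-step S-path is closed by a direct edge.
Reflexive (axiom T): yes — every world is S-related to itself.
So F validates K, D, KD45, S5. The strongest is S5.

S5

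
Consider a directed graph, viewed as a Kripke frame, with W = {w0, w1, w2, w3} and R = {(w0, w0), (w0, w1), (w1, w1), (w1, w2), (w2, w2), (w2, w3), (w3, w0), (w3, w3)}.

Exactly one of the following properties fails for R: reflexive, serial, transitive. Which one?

transitive

Reflexive: yes — every world is R-related to itself.
Serial: yes — every world has a successor (e.g. w0 R w0).
Transitive: no — w0 R w1 and w1 R w2, but not w0 R w2.
Only transitive fails.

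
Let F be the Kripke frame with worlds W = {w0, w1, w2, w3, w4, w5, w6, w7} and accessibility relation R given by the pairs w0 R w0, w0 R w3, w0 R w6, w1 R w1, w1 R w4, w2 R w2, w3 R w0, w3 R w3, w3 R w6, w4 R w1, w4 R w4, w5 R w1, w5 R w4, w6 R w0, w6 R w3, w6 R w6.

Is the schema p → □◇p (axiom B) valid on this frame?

No

The schema B characterises exactly the symmetric frames.
Symmetric: no — w5 R w1 but not w1 R w5.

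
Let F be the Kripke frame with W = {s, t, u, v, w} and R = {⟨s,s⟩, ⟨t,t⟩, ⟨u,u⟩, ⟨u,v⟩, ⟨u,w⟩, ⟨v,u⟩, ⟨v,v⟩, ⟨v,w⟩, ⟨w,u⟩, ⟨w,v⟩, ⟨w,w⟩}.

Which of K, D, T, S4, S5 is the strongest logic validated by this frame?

Serial (axiom D): yes — every world has a successor (e.g. s R s).
Reflexive (axiom T): yes — every world is R-related to itself.
Transitive (axiom 4): yes — every two-step R-path is closed by a direct edge.
Euclidean (axiom 5): yes — any two successors of a common world are R-related.
So F validates K, D, T, S4, S5. The strongest is S5.

S5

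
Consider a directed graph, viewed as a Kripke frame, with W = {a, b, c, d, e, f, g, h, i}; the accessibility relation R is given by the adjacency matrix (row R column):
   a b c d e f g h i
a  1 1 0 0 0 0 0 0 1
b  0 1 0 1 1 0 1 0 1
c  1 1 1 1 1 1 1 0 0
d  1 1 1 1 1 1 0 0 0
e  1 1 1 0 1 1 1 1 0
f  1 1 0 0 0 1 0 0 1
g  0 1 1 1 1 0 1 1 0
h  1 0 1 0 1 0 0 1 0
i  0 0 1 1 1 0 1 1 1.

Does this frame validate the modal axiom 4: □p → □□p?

By correspondence theory, 4 is valid on a frame iff R is transitive.
Transitive: no — a R b and b R d, but not a R d.

No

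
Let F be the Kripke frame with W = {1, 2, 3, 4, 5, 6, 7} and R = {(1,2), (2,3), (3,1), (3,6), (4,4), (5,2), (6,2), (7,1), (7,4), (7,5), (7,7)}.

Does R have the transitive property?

No

Transitive: no — 1 R 2 and 2 R 3, but not 1 R 3.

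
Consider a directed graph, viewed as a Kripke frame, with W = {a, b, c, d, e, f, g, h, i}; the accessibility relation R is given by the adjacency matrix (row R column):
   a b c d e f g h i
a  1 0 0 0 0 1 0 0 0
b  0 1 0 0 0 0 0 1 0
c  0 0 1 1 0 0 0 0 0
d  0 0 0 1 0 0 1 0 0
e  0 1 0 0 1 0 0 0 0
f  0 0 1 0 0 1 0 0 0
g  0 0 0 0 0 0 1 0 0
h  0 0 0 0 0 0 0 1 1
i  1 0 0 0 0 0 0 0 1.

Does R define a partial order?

Reflexive: yes — every world is R-related to itself.
Transitive: no — a R f and f R c, but not a R c.
Antisymmetric: yes — no distinct pair is related both ways.
So R is not a partial order.

No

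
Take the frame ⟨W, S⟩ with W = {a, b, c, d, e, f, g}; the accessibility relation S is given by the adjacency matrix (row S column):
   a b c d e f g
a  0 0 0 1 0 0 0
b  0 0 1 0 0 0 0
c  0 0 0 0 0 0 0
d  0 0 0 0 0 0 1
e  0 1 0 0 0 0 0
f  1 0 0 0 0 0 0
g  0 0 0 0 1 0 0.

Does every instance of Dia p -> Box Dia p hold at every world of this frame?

Axiom 5 corresponds to the accessibility relation being Euclidean.
Euclidean: no — a S d and a S d, but not d S d.

No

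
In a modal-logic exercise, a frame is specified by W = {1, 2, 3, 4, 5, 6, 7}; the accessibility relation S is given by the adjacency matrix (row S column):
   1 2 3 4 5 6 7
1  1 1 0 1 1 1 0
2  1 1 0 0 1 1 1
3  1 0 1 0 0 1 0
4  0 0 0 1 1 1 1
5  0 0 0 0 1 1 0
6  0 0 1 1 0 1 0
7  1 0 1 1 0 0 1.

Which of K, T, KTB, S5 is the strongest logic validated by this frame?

T

Reflexive (axiom T): yes — every world is S-related to itself.
Symmetric (axiom B): no — 1 S 4 but not 4 S 1.
Euclidean (axiom 5): no — 1 S 2 and 1 S 4, but not 2 S 4.
So F validates K, T; KTB would additionally require S to be symmetric. The strongest is T.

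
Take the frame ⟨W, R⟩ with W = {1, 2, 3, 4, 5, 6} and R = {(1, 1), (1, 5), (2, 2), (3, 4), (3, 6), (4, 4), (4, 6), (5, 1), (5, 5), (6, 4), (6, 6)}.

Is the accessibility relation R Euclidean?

Yes

Euclidean: yes — any two successors of a common world are R-related.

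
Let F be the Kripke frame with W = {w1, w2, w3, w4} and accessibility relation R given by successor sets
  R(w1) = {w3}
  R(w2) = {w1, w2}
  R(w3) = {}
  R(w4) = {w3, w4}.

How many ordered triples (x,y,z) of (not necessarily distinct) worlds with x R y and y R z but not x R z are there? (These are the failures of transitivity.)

Enumerating: (w2,w1,w3).

1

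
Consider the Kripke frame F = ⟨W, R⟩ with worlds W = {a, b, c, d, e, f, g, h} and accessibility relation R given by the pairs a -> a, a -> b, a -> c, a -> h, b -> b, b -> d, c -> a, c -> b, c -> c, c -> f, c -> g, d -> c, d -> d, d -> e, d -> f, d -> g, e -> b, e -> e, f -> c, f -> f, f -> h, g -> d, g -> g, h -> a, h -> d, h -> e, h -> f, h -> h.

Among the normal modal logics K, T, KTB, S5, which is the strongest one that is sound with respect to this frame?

T

Reflexive (axiom T): yes — every world is R-related to itself.
Symmetric (axiom B): no — a R b but not b R a.
Euclidean (axiom 5): no — a R b and a R c, but not b R c.
So F validates K, T; KTB would additionally require R to be symmetric. The strongest is T.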